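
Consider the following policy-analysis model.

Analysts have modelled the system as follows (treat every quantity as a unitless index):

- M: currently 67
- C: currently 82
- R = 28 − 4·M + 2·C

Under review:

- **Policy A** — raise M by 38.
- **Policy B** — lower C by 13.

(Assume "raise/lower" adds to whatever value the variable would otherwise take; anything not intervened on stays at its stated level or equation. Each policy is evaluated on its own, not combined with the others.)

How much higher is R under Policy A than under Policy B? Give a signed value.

Policy A (M + 38):
  M = 67 + 38 = 105
  C = 82
  R = 28 − 4·105 + 2·82 = -228
Policy B (C − 13):
  M = 67
  C = 82 − 13 = 69
  R = 28 − 4·67 + 2·69 = -102
R: -228 − (-102) = -126

-126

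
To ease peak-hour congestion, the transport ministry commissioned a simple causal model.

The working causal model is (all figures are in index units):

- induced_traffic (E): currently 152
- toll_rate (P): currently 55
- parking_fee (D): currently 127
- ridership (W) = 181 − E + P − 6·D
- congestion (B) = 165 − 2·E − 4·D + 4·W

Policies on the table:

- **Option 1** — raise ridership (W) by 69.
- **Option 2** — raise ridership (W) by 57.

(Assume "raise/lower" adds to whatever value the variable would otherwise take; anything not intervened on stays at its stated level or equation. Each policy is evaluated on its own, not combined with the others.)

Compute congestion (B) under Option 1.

Option 1 (W + 69):
  E = 152
  P = 55
  D = 127
  W = 181 − 152 + 55 − 6·127 (+69 from intervention) = -609
  B = 165 − 2·152 − 4·127 + 4·(-609) = -3083

-3083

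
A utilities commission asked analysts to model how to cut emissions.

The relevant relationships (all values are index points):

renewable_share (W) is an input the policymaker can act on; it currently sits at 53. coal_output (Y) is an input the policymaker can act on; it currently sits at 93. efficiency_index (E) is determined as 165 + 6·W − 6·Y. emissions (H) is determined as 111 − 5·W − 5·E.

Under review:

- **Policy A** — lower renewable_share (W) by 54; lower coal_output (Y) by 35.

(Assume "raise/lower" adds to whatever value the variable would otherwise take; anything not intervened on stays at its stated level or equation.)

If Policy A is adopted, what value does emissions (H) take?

Policy A (W − 54, Y − 35):
  W = 53 − 54 = -1
  Y = 93 − 35 = 58
  E = 165 + 6·(-1) − 6·58 = -189
  H = 111 − 5·(-1) − 5·(-189) = 1061

1061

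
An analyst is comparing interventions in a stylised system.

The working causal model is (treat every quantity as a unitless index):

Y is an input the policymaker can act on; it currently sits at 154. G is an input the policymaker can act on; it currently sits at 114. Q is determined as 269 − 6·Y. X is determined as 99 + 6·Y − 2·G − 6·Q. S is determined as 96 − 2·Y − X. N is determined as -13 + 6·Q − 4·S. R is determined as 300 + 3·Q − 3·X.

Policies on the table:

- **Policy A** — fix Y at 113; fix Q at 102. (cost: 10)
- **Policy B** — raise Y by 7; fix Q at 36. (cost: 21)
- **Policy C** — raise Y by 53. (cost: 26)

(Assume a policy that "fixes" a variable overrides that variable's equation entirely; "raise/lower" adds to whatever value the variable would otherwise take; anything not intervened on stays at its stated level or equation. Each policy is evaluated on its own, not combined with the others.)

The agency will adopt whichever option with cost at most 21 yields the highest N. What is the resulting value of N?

3591

Policy A (Y := 113, Q := 102):
  Y = 113
  G = 114
  Q = 102
  X = 99 + 6·113 − 2·114 − 6·102 = -63
  S = 96 − 2·113 − (-63) = -67
  N = -13 + 6·102 − 4·(-67) = 867
Policy B (Y + 7, Q := 36):
  Y = 154 + 7 = 161
  G = 114
  Q = 36
  X = 99 + 6·161 − 2·114 − 6·36 = 621
  S = 96 − 2·161 − 621 = -847
  N = -13 + 6·36 − 4·(-847) = 3591
Comparing — Policy A: N=867, Policy B: N=3591. Highest is 3591 (Policy B).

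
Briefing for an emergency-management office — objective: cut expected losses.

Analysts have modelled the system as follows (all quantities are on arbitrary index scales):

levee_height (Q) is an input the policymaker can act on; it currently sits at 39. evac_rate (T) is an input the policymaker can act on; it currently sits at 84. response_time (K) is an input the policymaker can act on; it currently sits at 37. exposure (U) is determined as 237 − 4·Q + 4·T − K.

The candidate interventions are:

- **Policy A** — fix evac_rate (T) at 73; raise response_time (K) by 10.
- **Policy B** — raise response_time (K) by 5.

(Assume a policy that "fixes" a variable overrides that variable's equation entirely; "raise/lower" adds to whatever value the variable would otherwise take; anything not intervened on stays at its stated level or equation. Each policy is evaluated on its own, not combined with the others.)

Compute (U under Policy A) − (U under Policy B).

Policy A (T := 73, K + 10):
  Q = 39
  T = 73
  K = 37 + 10 = 47
  U = 237 − 4·39 + 4·73 − 47 = 326
Policy B (K + 5):
  Q = 39
  T = 84
  K = 37 + 5 = 42
  U = 237 − 4·39 + 4·84 − 42 = 375
U: 326 − 375 = -49

-49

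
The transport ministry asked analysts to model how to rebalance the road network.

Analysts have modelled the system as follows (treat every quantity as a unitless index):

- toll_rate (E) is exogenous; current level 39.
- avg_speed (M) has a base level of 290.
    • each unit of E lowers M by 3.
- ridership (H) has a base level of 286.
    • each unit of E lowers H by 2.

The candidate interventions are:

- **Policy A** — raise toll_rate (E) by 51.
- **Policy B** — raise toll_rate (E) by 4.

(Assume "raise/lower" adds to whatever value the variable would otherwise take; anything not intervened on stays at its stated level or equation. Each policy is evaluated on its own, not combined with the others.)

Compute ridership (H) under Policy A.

Policy A (E + 51):
  E = 39 + 51 = 90
  H = 286 − 2·90 = 106

106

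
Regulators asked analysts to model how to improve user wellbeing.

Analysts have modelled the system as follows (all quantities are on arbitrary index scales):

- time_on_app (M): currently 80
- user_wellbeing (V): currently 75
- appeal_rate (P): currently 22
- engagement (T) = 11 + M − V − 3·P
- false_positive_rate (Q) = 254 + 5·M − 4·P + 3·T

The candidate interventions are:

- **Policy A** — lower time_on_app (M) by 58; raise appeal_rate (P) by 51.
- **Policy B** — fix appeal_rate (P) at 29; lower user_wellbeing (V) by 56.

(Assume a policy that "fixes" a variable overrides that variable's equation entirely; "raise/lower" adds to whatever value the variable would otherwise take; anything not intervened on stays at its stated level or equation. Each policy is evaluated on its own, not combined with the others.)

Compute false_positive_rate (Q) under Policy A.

-711

Policy A (M − 58, P + 51):
  M = 80 − 58 = 22
  V = 75
  P = 22 + 51 = 73
  T = 11 + 22 − 75 − 3·73 = -261
  Q = 254 + 5·22 − 4·73 + 3·(-261) = -711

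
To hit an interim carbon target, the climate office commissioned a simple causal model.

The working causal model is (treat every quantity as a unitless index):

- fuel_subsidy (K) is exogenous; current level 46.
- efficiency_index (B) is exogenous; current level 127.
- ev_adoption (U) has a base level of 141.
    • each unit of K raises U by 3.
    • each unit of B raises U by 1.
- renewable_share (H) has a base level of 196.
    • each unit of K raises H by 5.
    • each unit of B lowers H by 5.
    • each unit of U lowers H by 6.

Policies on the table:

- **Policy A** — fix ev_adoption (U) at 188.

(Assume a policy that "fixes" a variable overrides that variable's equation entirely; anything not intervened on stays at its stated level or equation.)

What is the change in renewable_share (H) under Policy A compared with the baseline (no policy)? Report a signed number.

1308

Baseline:
  K = 46
  B = 127
  U = 141 + 3·46 + 127 = 406
  H = 196 + 5·46 − 5·127 − 6·406 = -2645
Policy A (U := 188):
  K = 46
  B = 127
  U = 188
  H = 196 + 5·46 − 5·127 − 6·188 = -1337
Change in H: -1337 − (-2645) = 1308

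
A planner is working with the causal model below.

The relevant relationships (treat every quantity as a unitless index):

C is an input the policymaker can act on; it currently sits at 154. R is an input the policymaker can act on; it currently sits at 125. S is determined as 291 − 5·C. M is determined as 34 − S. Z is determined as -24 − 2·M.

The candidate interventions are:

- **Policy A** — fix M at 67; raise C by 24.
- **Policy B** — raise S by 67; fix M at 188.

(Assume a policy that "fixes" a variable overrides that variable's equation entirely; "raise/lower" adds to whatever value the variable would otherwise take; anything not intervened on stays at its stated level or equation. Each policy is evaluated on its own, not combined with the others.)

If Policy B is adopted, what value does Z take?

-400

Policy B (S + 67, M := 188):
  C = 154
  S = 291 − 5·154 (+67 from intervention) = -412
  M = 188
  Z = -24 − 2·188 = -400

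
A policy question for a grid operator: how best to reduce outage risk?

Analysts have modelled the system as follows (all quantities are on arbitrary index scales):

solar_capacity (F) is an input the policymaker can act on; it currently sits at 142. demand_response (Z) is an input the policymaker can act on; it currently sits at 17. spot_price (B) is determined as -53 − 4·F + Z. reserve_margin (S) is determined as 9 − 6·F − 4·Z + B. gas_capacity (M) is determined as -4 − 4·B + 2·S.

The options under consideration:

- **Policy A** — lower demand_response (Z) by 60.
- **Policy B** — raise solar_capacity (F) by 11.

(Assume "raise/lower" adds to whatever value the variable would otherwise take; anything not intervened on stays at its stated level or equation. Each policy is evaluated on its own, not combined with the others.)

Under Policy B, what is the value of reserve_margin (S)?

-1625

Policy B (F + 11):
  F = 142 + 11 = 153
  Z = 17
  B = -53 − 4·153 + 17 = -648
  S = 9 − 6·153 − 4·17 + (-648) = -1625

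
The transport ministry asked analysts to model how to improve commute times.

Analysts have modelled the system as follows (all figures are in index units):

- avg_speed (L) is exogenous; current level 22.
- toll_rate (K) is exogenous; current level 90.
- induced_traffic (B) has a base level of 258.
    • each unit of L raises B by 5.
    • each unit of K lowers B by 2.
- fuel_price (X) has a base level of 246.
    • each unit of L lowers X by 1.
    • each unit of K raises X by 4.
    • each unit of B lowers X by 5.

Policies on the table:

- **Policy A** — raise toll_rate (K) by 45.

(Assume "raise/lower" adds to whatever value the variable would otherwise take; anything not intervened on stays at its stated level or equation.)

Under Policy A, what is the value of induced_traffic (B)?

Policy A (K + 45):
  L = 22
  K = 90 + 45 = 135
  B = 258 + 5·22 − 2·135 = 98

98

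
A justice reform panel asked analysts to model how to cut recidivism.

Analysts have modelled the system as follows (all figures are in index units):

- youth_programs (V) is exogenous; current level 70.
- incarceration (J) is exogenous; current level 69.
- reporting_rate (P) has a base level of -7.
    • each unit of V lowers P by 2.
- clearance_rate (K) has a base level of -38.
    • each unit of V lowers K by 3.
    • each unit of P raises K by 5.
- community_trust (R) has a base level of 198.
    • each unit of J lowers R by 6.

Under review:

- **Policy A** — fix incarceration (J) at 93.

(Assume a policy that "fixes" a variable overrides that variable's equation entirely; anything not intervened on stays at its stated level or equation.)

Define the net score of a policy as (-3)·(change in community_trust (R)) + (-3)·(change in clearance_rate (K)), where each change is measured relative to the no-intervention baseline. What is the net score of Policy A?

432

Baseline:
  V = 70
  J = 69
  P = -7 − 2·70 = -147
  K = -38 − 3·70 + 5·(-147) = -983
  R = 198 − 6·69 = -216
Policy A (J := 93):
  V = 70
  J = 93
  P = -7 − 2·70 = -147
  K = -38 − 3·70 + 5·(-147) = -983
  R = 198 − 6·93 = -360
ΔR = -360 − (-216) = -144; ΔK = -983 − (-983) = 0
Score = (-3)·(-144) + (-3)·0 = 432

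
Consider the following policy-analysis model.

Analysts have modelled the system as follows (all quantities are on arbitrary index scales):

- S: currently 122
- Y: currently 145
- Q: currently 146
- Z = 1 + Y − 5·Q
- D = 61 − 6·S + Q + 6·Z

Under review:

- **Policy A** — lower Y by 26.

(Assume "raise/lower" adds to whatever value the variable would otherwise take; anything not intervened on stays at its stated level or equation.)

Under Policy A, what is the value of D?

-4185

Policy A (Y − 26):
  S = 122
  Y = 145 − 26 = 119
  Q = 146
  Z = 1 + 119 − 5·146 = -610
  D = 61 − 6·122 + 146 + 6·(-610) = -4185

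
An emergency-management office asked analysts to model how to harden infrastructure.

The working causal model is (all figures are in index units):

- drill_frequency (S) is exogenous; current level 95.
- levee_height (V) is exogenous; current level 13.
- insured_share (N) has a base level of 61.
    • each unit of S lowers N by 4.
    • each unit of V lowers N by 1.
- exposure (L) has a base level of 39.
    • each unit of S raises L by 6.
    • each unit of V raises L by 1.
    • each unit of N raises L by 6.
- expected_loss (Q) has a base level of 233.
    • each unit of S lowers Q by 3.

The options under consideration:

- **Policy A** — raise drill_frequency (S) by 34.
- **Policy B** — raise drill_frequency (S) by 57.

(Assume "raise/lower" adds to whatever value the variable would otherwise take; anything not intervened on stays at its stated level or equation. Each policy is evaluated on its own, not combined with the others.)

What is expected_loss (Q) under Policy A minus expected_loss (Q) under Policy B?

Policy A (S + 34):
  S = 95 + 34 = 129
  Q = 233 − 3·129 = -154
Policy B (S + 57):
  S = 95 + 57 = 152
  Q = 233 − 3·152 = -223
Q: -154 − (-223) = 69

69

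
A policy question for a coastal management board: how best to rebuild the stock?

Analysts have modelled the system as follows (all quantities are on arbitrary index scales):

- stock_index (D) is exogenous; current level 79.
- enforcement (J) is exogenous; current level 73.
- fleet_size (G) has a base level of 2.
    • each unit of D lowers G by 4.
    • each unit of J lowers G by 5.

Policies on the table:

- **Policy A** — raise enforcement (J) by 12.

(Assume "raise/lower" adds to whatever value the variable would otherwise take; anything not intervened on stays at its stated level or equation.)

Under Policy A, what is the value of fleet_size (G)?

-739

Policy A (J + 12):
  D = 79
  J = 73 + 12 = 85
  G = 2 − 4·79 − 5·85 = -739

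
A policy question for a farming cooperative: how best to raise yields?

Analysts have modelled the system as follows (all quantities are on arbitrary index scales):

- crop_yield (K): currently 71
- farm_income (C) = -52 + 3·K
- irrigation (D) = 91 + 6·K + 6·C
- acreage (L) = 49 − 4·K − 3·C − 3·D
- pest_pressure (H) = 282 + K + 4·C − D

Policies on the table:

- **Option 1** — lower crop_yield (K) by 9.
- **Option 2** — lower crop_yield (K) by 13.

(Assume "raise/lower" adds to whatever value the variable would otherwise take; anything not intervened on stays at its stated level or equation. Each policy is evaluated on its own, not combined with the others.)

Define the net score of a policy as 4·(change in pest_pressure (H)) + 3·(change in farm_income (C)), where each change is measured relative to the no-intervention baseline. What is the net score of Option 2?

Baseline:
  K = 71
  C = -52 + 3·71 = 161
  D = 91 + 6·71 + 6·161 = 1483
  H = 282 + 71 + 4·161 − 1483 = -486
Option 2 (K − 13):
  K = 71 − 13 = 58
  C = -52 + 3·58 = 122
  D = 91 + 6·58 + 6·122 = 1171
  H = 282 + 58 + 4·122 − 1171 = -343
ΔH = -343 − (-486) = 143; ΔC = 122 − 161 = -39
Score = 4·143 + 3·(-39) = 455

455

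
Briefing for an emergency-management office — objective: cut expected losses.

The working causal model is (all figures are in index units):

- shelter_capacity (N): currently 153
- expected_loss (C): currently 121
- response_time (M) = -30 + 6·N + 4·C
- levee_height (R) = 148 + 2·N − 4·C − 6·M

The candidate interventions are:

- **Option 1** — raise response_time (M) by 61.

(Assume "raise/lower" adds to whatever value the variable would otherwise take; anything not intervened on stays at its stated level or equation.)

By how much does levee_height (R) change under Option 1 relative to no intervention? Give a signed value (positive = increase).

-366

Baseline:
  N = 153
  C = 121
  M = -30 + 6·153 + 4·121 = 1372
  R = 148 + 2·153 − 4·121 − 6·1372 = -8262
Option 1 (M + 61):
  N = 153
  C = 121
  M = -30 + 6·153 + 4·121 (+61 from intervention) = 1433
  R = 148 + 2·153 − 4·121 − 6·1433 = -8628
Change in R: -8628 − (-8262) = -366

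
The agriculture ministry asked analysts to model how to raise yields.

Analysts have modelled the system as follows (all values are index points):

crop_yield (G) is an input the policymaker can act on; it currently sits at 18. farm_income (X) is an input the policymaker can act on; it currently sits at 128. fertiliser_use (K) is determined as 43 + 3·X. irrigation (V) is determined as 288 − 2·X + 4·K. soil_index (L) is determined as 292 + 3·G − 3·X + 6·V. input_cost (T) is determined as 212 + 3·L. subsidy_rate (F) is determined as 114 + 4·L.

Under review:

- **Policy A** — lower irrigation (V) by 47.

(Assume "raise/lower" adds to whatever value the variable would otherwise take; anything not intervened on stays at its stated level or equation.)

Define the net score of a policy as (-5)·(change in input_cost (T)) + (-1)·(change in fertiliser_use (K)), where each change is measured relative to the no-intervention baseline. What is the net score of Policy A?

Baseline:
  G = 18
  X = 128
  K = 43 + 3·128 = 427
  V = 288 − 2·128 + 4·427 = 1740
  L = 292 + 3·18 − 3·128 + 6·1740 = 10402
  T = 212 + 3·10402 = 31418
Policy A (V − 47):
  G = 18
  X = 128
  K = 43 + 3·128 = 427
  V = 288 − 2·128 + 4·427 (−47 from intervention) = 1693
  L = 292 + 3·18 − 3·128 + 6·1693 = 10120
  T = 212 + 3·10120 = 30572
ΔT = 30572 − 31418 = -846; ΔK = 427 − 427 = 0
Score = (-5)·(-846) + (-1)·0 = 4230

4230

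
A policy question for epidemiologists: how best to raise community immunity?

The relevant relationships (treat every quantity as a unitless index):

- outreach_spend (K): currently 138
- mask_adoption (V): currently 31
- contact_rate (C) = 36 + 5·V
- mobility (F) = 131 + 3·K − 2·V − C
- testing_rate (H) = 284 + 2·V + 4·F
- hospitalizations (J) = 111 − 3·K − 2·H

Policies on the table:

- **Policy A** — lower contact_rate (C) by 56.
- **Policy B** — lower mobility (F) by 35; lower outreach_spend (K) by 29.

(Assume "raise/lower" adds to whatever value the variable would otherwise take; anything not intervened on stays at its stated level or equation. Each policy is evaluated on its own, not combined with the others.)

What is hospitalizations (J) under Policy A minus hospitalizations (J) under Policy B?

-1511

Policy A (C − 56):
  K = 138
  V = 31
  C = 36 + 5·31 (−56 from intervention) = 135
  F = 131 + 3·138 − 2·31 − 135 = 348
  H = 284 + 2·31 + 4·348 = 1738
  J = 111 − 3·138 − 2·1738 = -3779
Policy B (F − 35, K − 29):
  K = 138 − 29 = 109
  V = 31
  C = 36 + 5·31 = 191
  F = 131 + 3·109 − 2·31 − 191 (−35 from intervention) = 170
  H = 284 + 2·31 + 4·170 = 1026
  J = 111 − 3·109 − 2·1026 = -2268
J: -3779 − (-2268) = -1511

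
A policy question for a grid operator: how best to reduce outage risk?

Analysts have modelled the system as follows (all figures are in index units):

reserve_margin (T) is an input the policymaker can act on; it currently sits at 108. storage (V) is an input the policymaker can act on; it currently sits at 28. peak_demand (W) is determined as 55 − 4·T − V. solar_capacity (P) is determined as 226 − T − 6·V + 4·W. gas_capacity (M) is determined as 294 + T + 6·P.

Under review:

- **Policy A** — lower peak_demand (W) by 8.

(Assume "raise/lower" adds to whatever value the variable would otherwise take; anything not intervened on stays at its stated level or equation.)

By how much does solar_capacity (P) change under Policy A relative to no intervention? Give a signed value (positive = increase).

-32

Baseline:
  T = 108
  V = 28
  W = 55 − 4·108 − 28 = -405
  P = 226 − 108 − 6·28 + 4·(-405) = -1670
Policy A (W − 8):
  T = 108
  V = 28
  W = 55 − 4·108 − 28 (−8 from intervention) = -413
  P = 226 − 108 − 6·28 + 4·(-413) = -1702
Change in P: -1702 − (-1670) = -32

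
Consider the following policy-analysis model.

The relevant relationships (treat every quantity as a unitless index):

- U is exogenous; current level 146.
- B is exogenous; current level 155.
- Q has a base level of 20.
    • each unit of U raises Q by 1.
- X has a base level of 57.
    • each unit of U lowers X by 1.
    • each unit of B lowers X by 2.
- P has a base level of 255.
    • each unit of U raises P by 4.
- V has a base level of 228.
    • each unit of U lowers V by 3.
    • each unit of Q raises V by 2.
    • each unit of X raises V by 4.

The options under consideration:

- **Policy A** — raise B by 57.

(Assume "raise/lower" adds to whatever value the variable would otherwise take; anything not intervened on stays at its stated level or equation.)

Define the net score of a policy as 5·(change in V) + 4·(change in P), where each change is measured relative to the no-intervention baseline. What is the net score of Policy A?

Baseline:
  U = 146
  B = 155
  Q = 20 + 146 = 166
  X = 57 − 146 − 2·155 = -399
  P = 255 + 4·146 = 839
  V = 228 − 3·146 + 2·166 + 4·(-399) = -1474
Policy A (B + 57):
  U = 146
  B = 155 + 57 = 212
  Q = 20 + 146 = 166
  X = 57 − 146 − 2·212 = -513
  P = 255 + 4·146 = 839
  V = 228 − 3·146 + 2·166 + 4·(-513) = -1930
ΔV = -1930 − (-1474) = -456; ΔP = 839 − 839 = 0
Score = 5·(-456) + 4·0 = -2280

-2280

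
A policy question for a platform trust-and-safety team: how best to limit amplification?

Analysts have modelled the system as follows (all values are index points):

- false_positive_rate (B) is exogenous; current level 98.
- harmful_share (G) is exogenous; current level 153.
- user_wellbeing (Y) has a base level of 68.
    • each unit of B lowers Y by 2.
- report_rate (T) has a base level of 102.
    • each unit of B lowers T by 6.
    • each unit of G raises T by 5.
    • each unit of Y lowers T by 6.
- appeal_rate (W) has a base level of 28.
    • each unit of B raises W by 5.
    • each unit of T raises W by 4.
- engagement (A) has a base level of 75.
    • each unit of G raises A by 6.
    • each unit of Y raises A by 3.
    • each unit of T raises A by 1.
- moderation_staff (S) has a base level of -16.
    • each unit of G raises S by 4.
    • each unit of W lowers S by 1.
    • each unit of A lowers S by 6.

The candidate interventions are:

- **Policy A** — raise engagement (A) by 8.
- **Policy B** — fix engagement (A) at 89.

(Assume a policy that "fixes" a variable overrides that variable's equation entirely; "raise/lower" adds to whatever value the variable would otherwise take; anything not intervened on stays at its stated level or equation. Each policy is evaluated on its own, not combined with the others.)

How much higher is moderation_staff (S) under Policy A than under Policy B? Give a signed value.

-9450

Policy A (A + 8):
  B = 98
  G = 153
  Y = 68 − 2·98 = -128
  T = 102 − 6·98 + 5·153 − 6·(-128) = 1047
  W = 28 + 5·98 + 4·1047 = 4706
  A = 75 + 6·153 + 3·(-128) + 1047 (+8 from intervention) = 1664
  S = -16 + 4·153 − 4706 − 6·1664 = -14094
Policy B (A := 89):
  B = 98
  G = 153
  Y = 68 − 2·98 = -128
  T = 102 − 6·98 + 5·153 − 6·(-128) = 1047
  W = 28 + 5·98 + 4·1047 = 4706
  A = 89
  S = -16 + 4·153 − 4706 − 6·89 = -4644
S: -14094 − (-4644) = -9450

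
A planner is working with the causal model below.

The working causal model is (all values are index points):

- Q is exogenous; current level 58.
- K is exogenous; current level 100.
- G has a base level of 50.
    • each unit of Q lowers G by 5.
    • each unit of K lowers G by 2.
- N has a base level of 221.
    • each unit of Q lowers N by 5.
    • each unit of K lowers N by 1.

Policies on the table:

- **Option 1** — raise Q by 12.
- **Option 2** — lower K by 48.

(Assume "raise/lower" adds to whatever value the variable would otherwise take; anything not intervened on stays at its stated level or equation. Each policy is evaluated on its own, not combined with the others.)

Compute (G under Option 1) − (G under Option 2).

Option 1 (Q + 12):
  Q = 58 + 12 = 70
  K = 100
  G = 50 − 5·70 − 2·100 = -500
Option 2 (K − 48):
  Q = 58
  K = 100 − 48 = 52
  G = 50 − 5·58 − 2·52 = -344
G: -500 − (-344) = -156

-156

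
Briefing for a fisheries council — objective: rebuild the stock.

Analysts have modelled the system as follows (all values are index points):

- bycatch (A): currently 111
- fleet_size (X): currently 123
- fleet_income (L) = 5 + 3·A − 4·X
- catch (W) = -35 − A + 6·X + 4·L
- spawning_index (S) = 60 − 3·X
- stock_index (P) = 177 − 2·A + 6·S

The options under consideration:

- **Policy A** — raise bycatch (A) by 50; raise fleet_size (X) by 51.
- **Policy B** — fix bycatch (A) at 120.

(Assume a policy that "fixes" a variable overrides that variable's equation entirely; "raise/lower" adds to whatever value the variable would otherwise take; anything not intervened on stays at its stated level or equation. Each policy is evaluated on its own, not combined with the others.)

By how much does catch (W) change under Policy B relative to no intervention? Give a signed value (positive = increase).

99

Baseline:
  A = 111
  X = 123
  L = 5 + 3·111 − 4·123 = -154
  W = -35 − 111 + 6·123 + 4·(-154) = -24
Policy B (A := 120):
  A = 120
  X = 123
  L = 5 + 3·120 − 4·123 = -127
  W = -35 − 120 + 6·123 + 4·(-127) = 75
Change in W: 75 − (-24) = 99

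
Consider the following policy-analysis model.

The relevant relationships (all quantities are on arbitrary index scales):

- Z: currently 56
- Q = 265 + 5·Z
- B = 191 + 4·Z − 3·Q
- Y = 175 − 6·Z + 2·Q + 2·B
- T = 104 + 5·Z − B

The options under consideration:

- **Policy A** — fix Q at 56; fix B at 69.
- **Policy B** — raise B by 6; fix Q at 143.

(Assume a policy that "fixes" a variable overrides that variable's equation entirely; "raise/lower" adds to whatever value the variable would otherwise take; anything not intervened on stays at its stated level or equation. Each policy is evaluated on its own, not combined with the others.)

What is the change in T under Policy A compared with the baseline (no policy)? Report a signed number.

Baseline:
  Z = 56
  Q = 265 + 5·56 = 545
  B = 191 + 4·56 − 3·545 = -1220
  T = 104 + 5·56 − (-1220) = 1604
Policy A (Q := 56, B := 69):
  Z = 56
  Q = 56
  B = 69
  T = 104 + 5·56 − 69 = 315
Change in T: 315 − 1604 = -1289

-1289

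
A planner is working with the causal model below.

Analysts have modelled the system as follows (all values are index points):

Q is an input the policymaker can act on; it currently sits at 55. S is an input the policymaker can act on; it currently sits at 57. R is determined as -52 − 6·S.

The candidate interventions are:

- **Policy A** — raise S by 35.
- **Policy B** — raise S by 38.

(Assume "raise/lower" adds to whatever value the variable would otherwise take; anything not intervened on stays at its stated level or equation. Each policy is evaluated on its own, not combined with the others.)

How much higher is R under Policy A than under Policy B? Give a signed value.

Policy A (S + 35):
  S = 57 + 35 = 92
  R = -52 − 6·92 = -604
Policy B (S + 38):
  S = 57 + 38 = 95
  R = -52 − 6·95 = -622
R: -604 − (-622) = 18

18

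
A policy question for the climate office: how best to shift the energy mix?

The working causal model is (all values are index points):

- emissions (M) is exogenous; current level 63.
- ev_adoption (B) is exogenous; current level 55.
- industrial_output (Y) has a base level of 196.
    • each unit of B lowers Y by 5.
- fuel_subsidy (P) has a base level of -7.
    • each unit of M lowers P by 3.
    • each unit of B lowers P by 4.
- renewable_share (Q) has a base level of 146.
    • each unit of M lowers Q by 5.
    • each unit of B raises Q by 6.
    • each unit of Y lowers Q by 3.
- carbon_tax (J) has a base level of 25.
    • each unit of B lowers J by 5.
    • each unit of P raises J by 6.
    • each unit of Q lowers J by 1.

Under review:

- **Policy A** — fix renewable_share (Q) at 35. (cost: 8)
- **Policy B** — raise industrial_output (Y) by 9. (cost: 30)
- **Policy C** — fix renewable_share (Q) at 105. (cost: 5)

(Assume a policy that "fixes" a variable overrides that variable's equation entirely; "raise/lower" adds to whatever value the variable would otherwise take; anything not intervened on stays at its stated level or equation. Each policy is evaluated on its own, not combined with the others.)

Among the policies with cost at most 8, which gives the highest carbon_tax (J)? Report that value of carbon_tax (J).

Policy A (Q := 35):
  M = 63
  B = 55
  Y = 196 − 5·55 = -79
  P = -7 − 3·63 − 4·55 = -416
  Q = 35
  J = 25 − 5·55 + 6·(-416) − 35 = -2781
Policy C (Q := 105):
  M = 63
  B = 55
  Y = 196 − 5·55 = -79
  P = -7 − 3·63 − 4·55 = -416
  Q = 105
  J = 25 − 5·55 + 6·(-416) − 105 = -2851
Comparing — Policy A: J=-2781, Policy C: J=-2851. Highest is -2781 (Policy A).

-2781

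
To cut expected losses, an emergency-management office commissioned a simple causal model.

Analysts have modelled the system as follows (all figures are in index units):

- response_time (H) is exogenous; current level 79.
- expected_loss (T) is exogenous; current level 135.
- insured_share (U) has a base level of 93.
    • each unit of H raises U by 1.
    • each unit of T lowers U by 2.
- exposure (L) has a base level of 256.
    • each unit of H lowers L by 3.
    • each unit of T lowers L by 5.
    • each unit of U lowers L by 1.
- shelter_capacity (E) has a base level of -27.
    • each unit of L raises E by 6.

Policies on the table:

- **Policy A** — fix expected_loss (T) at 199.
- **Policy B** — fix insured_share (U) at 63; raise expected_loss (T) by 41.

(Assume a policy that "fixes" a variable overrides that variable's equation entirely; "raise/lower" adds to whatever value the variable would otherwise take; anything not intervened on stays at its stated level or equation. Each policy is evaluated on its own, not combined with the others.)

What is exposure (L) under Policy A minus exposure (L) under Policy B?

174

Policy A (T := 199):
  H = 79
  T = 199
  U = 93 + 79 − 2·199 = -226
  L = 256 − 3·79 − 5·199 − (-226) = -750
Policy B (U := 63, T + 41):
  H = 79
  T = 135 + 41 = 176
  U = 63
  L = 256 − 3·79 − 5·176 − 63 = -924
L: -750 − (-924) = 174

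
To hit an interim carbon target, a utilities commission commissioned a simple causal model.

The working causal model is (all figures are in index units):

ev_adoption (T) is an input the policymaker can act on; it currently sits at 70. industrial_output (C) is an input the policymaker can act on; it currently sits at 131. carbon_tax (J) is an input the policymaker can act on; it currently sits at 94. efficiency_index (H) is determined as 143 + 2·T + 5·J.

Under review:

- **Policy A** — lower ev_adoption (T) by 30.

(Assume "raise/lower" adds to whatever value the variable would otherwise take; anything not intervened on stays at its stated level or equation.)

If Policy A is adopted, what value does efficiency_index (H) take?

693

Policy A (T − 30):
  T = 70 − 30 = 40
  J = 94
  H = 143 + 2·40 + 5·94 = 693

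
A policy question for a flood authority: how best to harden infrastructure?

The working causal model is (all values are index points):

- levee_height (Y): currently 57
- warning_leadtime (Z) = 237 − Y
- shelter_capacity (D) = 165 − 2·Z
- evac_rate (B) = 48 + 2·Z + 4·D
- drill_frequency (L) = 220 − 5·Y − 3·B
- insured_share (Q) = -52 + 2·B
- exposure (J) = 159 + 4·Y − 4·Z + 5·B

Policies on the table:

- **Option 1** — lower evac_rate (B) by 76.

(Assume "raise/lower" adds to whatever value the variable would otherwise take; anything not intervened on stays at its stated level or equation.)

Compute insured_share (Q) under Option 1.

Option 1 (B − 76):
  Y = 57
  Z = 237 − 57 = 180
  D = 165 − 2·180 = -195
  B = 48 + 2·180 + 4·(-195) (−76 from intervention) = -448
  Q = -52 + 2·(-448) = -948

-948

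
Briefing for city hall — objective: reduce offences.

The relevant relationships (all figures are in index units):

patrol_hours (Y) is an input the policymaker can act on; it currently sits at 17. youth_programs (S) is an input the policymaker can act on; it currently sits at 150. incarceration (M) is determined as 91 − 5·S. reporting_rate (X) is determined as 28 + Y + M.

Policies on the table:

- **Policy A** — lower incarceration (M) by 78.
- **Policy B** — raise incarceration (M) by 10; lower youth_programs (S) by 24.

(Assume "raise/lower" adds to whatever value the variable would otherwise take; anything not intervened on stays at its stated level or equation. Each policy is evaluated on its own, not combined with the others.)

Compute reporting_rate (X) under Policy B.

Policy B (M + 10, S − 24):
  Y = 17
  S = 150 − 24 = 126
  M = 91 − 5·126 (+10 from intervention) = -529
  X = 28 + 17 + (-529) = -484

-484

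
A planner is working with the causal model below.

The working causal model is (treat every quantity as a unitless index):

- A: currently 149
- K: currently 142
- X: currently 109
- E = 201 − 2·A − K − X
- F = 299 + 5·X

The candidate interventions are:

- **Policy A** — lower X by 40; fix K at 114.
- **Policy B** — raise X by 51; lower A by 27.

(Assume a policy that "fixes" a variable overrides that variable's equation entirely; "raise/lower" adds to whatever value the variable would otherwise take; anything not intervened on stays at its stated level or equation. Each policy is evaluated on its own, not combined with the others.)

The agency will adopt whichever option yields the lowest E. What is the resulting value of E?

Policy A (X − 40, K := 114):
  A = 149
  K = 114
  X = 109 − 40 = 69
  E = 201 − 2·149 − 114 − 69 = -280
Policy B (X + 51, A − 27):
  A = 149 − 27 = 122
  K = 142
  X = 109 + 51 = 160
  E = 201 − 2·122 − 142 − 160 = -345
Comparing — Policy A: E=-280, Policy B: E=-345. Lowest is -345 (Policy B).

-345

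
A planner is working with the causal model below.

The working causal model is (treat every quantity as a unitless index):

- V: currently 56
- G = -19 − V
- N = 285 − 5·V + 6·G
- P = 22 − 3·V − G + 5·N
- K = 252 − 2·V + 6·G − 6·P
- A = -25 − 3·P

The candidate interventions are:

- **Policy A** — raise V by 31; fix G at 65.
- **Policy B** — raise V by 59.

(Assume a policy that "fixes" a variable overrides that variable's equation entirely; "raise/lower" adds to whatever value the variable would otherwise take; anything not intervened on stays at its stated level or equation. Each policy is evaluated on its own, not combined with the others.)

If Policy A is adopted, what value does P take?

896

Policy A (V + 31, G := 65):
  V = 56 + 31 = 87
  G = 65
  N = 285 − 5·87 + 6·65 = 240
  P = 22 − 3·87 − 65 + 5·240 = 896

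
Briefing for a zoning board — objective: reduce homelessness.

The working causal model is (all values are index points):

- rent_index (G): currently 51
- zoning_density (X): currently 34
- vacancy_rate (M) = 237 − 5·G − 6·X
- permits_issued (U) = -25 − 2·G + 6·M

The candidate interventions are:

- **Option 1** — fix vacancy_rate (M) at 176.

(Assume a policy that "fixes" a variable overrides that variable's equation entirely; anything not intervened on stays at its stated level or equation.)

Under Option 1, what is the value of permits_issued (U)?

929

Option 1 (M := 176):
  G = 51
  X = 34
  M = 176
  U = -25 − 2·51 + 6·176 = 929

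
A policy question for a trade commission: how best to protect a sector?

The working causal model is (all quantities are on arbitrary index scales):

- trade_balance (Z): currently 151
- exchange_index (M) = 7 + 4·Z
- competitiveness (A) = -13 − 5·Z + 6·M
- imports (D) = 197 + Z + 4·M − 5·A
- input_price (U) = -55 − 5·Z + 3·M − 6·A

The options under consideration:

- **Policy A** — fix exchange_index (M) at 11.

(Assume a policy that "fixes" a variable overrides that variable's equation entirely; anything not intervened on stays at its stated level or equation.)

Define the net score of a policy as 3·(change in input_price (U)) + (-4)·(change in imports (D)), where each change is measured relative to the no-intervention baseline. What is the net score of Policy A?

Baseline:
  Z = 151
  M = 7 + 4·151 = 611
  A = -13 − 5·151 + 6·611 = 2898
  D = 197 + 151 + 4·611 − 5·2898 = -11698
  U = -55 − 5·151 + 3·611 − 6·2898 = -16365
Policy A (M := 11):
  Z = 151
  M = 11
  A = -13 − 5·151 + 6·11 = -702
  D = 197 + 151 + 4·11 − 5·(-702) = 3902
  U = -55 − 5·151 + 3·11 − 6·(-702) = 3435
ΔU = 3435 − (-16365) = 19800; ΔD = 3902 − (-11698) = 15600
Score = 3·19800 + (-4)·15600 = -3000

-3000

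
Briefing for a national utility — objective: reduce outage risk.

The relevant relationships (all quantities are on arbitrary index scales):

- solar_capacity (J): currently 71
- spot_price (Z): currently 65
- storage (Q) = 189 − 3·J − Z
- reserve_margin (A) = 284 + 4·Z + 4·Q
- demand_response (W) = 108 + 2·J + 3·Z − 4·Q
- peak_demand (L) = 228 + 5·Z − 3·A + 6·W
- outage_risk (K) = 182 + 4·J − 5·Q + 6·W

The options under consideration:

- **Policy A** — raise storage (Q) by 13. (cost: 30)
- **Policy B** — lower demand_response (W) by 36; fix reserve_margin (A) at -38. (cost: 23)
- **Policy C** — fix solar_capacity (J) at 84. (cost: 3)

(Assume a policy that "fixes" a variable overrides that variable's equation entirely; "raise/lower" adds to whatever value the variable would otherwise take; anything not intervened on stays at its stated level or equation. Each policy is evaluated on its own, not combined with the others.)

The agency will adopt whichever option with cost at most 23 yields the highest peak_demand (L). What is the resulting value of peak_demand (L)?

Policy B (W − 36, A := -38):
  J = 71
  Z = 65
  Q = 189 − 3·71 − 65 = -89
  A = -38
  W = 108 + 2·71 + 3·65 − 4·(-89) (−36 from intervention) = 765
  L = 228 + 5·65 − 3·(-38) + 6·765 = 5257
Policy C (J := 84):
  J = 84
  Z = 65
  Q = 189 − 3·84 − 65 = -128
  A = 284 + 4·65 + 4·(-128) = 32
  W = 108 + 2·84 + 3·65 − 4·(-128) = 983
  L = 228 + 5·65 − 3·32 + 6·983 = 6355
Comparing — Policy B: L=5257, Policy C: L=6355. Highest is 6355 (Policy C).

6355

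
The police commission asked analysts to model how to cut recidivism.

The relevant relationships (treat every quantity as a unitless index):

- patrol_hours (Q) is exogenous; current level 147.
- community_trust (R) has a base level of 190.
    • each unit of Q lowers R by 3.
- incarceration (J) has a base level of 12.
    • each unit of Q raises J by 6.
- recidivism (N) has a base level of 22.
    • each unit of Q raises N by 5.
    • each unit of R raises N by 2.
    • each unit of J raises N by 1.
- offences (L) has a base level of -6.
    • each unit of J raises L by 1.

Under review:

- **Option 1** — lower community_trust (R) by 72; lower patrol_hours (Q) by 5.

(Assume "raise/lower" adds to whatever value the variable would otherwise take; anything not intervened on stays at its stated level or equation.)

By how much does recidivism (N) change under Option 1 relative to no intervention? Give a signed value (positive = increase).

-169

Baseline:
  Q = 147
  R = 190 − 3·147 = -251
  J = 12 + 6·147 = 894
  N = 22 + 5·147 + 2·(-251) + 894 = 1149
Option 1 (R − 72, Q − 5):
  Q = 147 − 5 = 142
  R = 190 − 3·142 (−72 from intervention) = -308
  J = 12 + 6·142 = 864
  N = 22 + 5·142 + 2·(-308) + 864 = 980
Change in N: 980 − 1149 = -169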